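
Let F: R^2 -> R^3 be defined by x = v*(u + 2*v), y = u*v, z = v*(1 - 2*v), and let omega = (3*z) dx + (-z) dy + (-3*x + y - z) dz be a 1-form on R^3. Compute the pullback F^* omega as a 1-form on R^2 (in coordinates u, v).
F^* omega = (v^2*(2 - 4*v)) du + (v*(4*u*v - 8*v^2 + 12*v - 1)) dv

Using F^*(f dg) = (f ∘ F) d(g ∘ F), substitute each coordinate x_i by F_i(u, v) in f_i, and replace dx_i by d F_i = (∂F_i/∂u) du + (∂F_i/∂v) dv.
  For the x component: f_1(F) = 3*v*(1 - 2*v); d F_1 = (v) du + (u + 4*v) dv
  For the y component: f_2(F) = v*(2*v - 1); d F_2 = (v) du + (u) dv
  For the z component: f_3(F) = v*(-2*u - 4*v - 1); d F_3 = (0) du + (1 - 4*v) dv
Combining and collecting du, dv coefficients:
  coeff of du: v^2*(2 - 4*v)
  coeff of dv: v*(4*u*v - 8*v^2 + 12*v - 1)
F^* omega = (v^2*(2 - 4*v)) du + (v*(4*u*v - 8*v^2 + 12*v - 1)) dv.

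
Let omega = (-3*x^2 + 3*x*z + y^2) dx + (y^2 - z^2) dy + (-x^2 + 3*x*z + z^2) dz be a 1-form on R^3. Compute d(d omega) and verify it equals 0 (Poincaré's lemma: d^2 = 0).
d(d omega) = 0

Step 1: d omega = sum_{i<j} (∂f_j/∂x_i - ∂f_i/∂x_j) dx_i ∧ dx_j:
  coeff of dx ∧ dy: -2*y
  coeff of dx ∧ dz: -5*x + 3*z
  coeff of dy ∧ dz: 2*z
Step 2: Apply d again to each 2-form coefficient. The only possible 3-form in R^3 is dx ∧ dy ∧ dz, with coefficient
  ∂(coeff of dy∧dz)/∂x - ∂(coeff of dx∧dz)/∂y + ∂(coeff of dx∧dy)/∂z
  = ∂/∂x (2*z) - ∂/∂y (-5*x + 3*z) + ∂/∂z (-2*y).
Each of these terms simplifies to sums of mixed partials that cancel in pairs. The result is 0 (by equality of mixed partials for smooth functions — Schwarz / Clairaut).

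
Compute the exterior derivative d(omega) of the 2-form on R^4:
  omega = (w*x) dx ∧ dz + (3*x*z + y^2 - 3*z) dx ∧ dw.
d(omega) = (3 - 2*x) dx ∧ dz ∧ dw + (-2*y) dx ∧ dy ∧ dw

For a 2-form omega = sum_{i<j} g_{ij} dx_i ∧ dx_j, the exterior derivative is
  d(omega) = sum_{i<j} d(g_{ij}) ∧ dx_i ∧ dx_j = sum_{i<j, k} (∂g_{ij}/∂x_k) dx_k ∧ dx_i ∧ dx_j.
Expand each term, using dx_k ∧ dx_i ∧ dx_j = sgn(permutation) dx_{(a)} ∧ dx_{(b)} ∧ dx_{(c)} with (a < b < c) sorted:
  d(w*x) includes (∂/∂w)(w*x) dw = (x) dw, which multiplied by dx ∧ dz gives (x) dx ∧ dz ∧ dw
  d(3*x*z + y^2 - 3*z) includes (∂/∂y)(3*x*z + y^2 - 3*z) dy = (2*y) dy, which multiplied by dx ∧ dw gives (-2*y) dx ∧ dy ∧ dw
  d(3*x*z + y^2 - 3*z) includes (∂/∂z)(3*x*z + y^2 - 3*z) dz = (3*x - 3) dz, which multiplied by dx ∧ dw gives (3 - 3*x) dx ∧ dz ∧ dw
Collecting like 3-forms: d(omega) = (3 - 2*x) dx ∧ dz ∧ dw + (-2*y) dx ∧ dy ∧ dw.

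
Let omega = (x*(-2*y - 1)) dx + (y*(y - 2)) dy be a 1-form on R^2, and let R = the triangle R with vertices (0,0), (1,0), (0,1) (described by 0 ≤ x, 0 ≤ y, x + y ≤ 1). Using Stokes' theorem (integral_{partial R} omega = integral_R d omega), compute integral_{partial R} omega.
integral_(partial R) omega = 1/3

Stokes: integral_partial_R omega = integral_R d omega with d omega = (∂Q/∂x - ∂P/∂y) dx ∧ dy.
  ∂Q/∂x = 0
  ∂P/∂y = -2*x
  integrand = ∂Q/∂x - ∂P/∂y = 2*x.
Integrating over R: integral_0^1 integral_0^{1-x} (2*x) dy dx = 1/3.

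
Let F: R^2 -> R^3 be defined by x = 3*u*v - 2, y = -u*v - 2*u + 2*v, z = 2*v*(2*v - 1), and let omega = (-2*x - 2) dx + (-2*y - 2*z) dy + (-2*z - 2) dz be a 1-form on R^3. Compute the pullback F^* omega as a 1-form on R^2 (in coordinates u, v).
F^* omega = (-20*u*v^2 - 8*u*v - 8*u + 8*v^3 + 16*v^2 + 6*v) du + (-20*u^2*v - 4*u^2 + 8*u*v^2 + 4*u*v + 14*u - 64*v^3 + 32*v^2 - 24*v + 4) dv

Using F^*(f dg) = (f ∘ F) d(g ∘ F), substitute each coordinate x_i by F_i(u, v) in f_i, and replace dx_i by d F_i = (∂F_i/∂u) du + (∂F_i/∂v) dv.
  For the x component: f_1(F) = -6*u*v + 2; d F_1 = (3*v) du + (3*u) dv
  For the y component: f_2(F) = 2*u*v + 4*u - 8*v^2; d F_2 = (-v - 2) du + (2 - u) dv
  For the z component: f_3(F) = -8*v^2 + 4*v - 2; d F_3 = (0) du + (8*v - 2) dv
Combining and collecting du, dv coefficients:
  coeff of du: -20*u*v^2 - 8*u*v - 8*u + 8*v^3 + 16*v^2 + 6*v
  coeff of dv: -20*u^2*v - 4*u^2 + 8*u*v^2 + 4*u*v + 14*u - 64*v^3 + 32*v^2 - 24*v + 4
F^* omega = (-20*u*v^2 - 8*u*v - 8*u + 8*v^3 + 16*v^2 + 6*v) du + (-20*u^2*v - 4*u^2 + 8*u*v^2 + 4*u*v + 14*u - 64*v^3 + 32*v^2 - 24*v + 4) dv.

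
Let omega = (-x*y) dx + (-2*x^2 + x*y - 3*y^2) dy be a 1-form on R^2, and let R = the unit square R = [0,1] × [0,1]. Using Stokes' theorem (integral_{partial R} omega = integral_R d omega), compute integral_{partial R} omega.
integral_(partial R) omega = -1

Stokes: integral_partial_R omega = integral_R d omega with d omega = (∂Q/∂x - ∂P/∂y) dx ∧ dy.
  ∂Q/∂x = -4*x + y
  ∂P/∂y = -x
  integrand = ∂Q/∂x - ∂P/∂y = -3*x + y.
Integrating over R: integral_0^1 integral_0^1 (-3*x + y) dx dy = -1.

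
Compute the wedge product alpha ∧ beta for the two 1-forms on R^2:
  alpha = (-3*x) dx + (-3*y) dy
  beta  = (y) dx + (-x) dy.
alpha ∧ beta = (3*x^2 + 3*y^2) dx ∧ dy

Distribute the wedge, using dx_i ∧ dx_j = -dx_j ∧ dx_i and dx_i ∧ dx_i = 0. For each pair (i, j) with i < j, the coefficient of dx_i ∧ dx_j in alpha ∧ beta is (alpha_i * beta_j - alpha_j * beta_i). Collecting: alpha ∧ beta = (3*x^2 + 3*y^2) dx ∧ dy.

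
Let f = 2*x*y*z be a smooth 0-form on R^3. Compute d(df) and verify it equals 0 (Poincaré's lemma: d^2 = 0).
d(df) = 0

Step 1: df = sum_i (∂f/∂x_i) dx_i = (2*y*z) dx + (2*x*z) dy + (2*x*y) dz.
Step 2: Apply d again. Using the 1-form formula, the coefficient of dx ∧ dy in d(df) is ∂^2 f/∂x ∂y - ∂^2 f/∂y ∂x = (2*z) - (2*z) = 0 (equality of mixed partials for smooth f).
Similarly for dx ∧ dz and dy ∧ dz — all coefficients vanish. So d(df) = 0.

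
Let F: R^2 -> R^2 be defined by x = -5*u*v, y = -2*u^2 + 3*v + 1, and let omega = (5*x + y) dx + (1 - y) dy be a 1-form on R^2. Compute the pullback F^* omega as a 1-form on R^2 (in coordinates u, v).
F^* omega = (-8*u^3 + 10*u^2*v + 125*u*v^2 + 12*u*v - 15*v^2 - 5*v) du + (10*u^3 + 125*u^2*v + 6*u^2 - 15*u*v - 5*u - 9*v) dv

Using F^*(f dg) = (f ∘ F) d(g ∘ F), substitute each coordinate x_i by F_i(u, v) in f_i, and replace dx_i by d F_i = (∂F_i/∂u) du + (∂F_i/∂v) dv.
  For the x component: f_1(F) = -2*u^2 - 25*u*v + 3*v + 1; d F_1 = (-5*v) du + (-5*u) dv
  For the y component: f_2(F) = 2*u^2 - 3*v; d F_2 = (-4*u) du + (3) dv
Combining and collecting du, dv coefficients:
  coeff of du: -8*u^3 + 10*u^2*v + 125*u*v^2 + 12*u*v - 15*v^2 - 5*v
  coeff of dv: 10*u^3 + 125*u^2*v + 6*u^2 - 15*u*v - 5*u - 9*v
F^* omega = (-8*u^3 + 10*u^2*v + 125*u*v^2 + 12*u*v - 15*v^2 - 5*v) du + (10*u^3 + 125*u^2*v + 6*u^2 - 15*u*v - 5*u - 9*v) dv.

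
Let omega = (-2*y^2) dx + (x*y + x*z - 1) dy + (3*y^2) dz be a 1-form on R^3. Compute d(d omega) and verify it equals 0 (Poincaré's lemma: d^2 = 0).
d(d omega) = 0

Step 1: d omega = sum_{i<j} (∂f_j/∂x_i - ∂f_i/∂x_j) dx_i ∧ dx_j:
  coeff of dx ∧ dy: 5*y + z
  coeff of dx ∧ dz: 0
  coeff of dy ∧ dz: -x + 6*y
Step 2: Apply d again to each 2-form coefficient. The only possible 3-form in R^3 is dx ∧ dy ∧ dz, with coefficient
  ∂(coeff of dy∧dz)/∂x - ∂(coeff of dx∧dz)/∂y + ∂(coeff of dx∧dy)/∂z
  = ∂/∂x (-x + 6*y) - ∂/∂y (0) + ∂/∂z (5*y + z).
Each of these terms simplifies to sums of mixed partials that cancel in pairs. The result is 0 (by equality of mixed partials for smooth functions — Schwarz / Clairaut).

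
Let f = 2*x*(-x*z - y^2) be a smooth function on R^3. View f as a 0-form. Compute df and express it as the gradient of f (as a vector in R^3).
df = (-4*x*z - 2*y^2) dx + (-4*x*y) dy + (-2*x^2) dz; grad f = (-4*x*z - 2*y^2, -4*x*y, -2*x^2)

For a 0-form f, d f = (∂f/∂x) dx + (∂f/∂y) dy + (∂f/∂z) dz. The components of the vector representation are exactly the entries of grad f in Cartesian coordinates:
  ∂f/∂x = -4*x*z - 2*y^2
  ∂f/∂y = -4*x*y
  ∂f/∂z = -2*x^2.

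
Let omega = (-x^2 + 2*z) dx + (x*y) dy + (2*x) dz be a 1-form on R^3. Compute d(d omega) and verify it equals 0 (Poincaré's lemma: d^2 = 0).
d(d omega) = 0

Step 1: d omega = sum_{i<j} (∂f_j/∂x_i - ∂f_i/∂x_j) dx_i ∧ dx_j:
  coeff of dx ∧ dy: y
  coeff of dx ∧ dz: 0
  coeff of dy ∧ dz: 0
Step 2: Apply d again to each 2-form coefficient. The only possible 3-form in R^3 is dx ∧ dy ∧ dz, with coefficient
  ∂(coeff of dy∧dz)/∂x - ∂(coeff of dx∧dz)/∂y + ∂(coeff of dx∧dy)/∂z
  = ∂/∂x (0) - ∂/∂y (0) + ∂/∂z (y).
Each of these terms simplifies to sums of mixed partials that cancel in pairs. The result is 0 (by equality of mixed partials for smooth functions — Schwarz / Clairaut).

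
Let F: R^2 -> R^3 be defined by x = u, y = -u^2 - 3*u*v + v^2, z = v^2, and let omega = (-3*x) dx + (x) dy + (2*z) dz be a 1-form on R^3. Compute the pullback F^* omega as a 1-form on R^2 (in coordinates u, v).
F^* omega = (u*(-2*u - 3*v - 3)) du + (-3*u^2 + 2*u*v + 4*v^3) dv

Using F^*(f dg) = (f ∘ F) d(g ∘ F), substitute each coordinate x_i by F_i(u, v) in f_i, and replace dx_i by d F_i = (∂F_i/∂u) du + (∂F_i/∂v) dv.
  For the x component: f_1(F) = -3*u; d F_1 = (1) du + (0) dv
  For the y component: f_2(F) = u; d F_2 = (-2*u - 3*v) du + (-3*u + 2*v) dv
  For the z component: f_3(F) = 2*v^2; d F_3 = (0) du + (2*v) dv
Combining and collecting du, dv coefficients:
  coeff of du: u*(-2*u - 3*v - 3)
  coeff of dv: -3*u^2 + 2*u*v + 4*v^3
F^* omega = (u*(-2*u - 3*v - 3)) du + (-3*u^2 + 2*u*v + 4*v^3) dv.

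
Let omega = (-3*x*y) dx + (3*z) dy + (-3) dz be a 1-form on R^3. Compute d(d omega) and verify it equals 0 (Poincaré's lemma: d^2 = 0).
d(d omega) = 0

Step 1: d omega = sum_{i<j} (∂f_j/∂x_i - ∂f_i/∂x_j) dx_i ∧ dx_j:
  coeff of dx ∧ dy: 3*x
  coeff of dx ∧ dz: 0
  coeff of dy ∧ dz: -3
Step 2: Apply d again to each 2-form coefficient. The only possible 3-form in R^3 is dx ∧ dy ∧ dz, with coefficient
  ∂(coeff of dy∧dz)/∂x - ∂(coeff of dx∧dz)/∂y + ∂(coeff of dx∧dy)/∂z
  = ∂/∂x (-3) - ∂/∂y (0) + ∂/∂z (3*x).
Each of these terms simplifies to sums of mixed partials that cancel in pairs. The result is 0 (by equality of mixed partials for smooth functions — Schwarz / Clairaut).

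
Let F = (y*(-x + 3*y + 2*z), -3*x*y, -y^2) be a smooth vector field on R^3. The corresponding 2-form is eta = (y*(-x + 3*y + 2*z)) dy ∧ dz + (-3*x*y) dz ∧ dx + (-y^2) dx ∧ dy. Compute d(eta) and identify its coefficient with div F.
d(eta) = (-3*x - y) dx ∧ dy ∧ dz; div F = -3*x - y

For a 2-form in R^3 of the form above, applying d gives a 3-form with coefficient ∂P/∂x + ∂Q/∂y + ∂R/∂z:
  ∂P/∂x = -y
  ∂Q/∂y = -3*x
  ∂R/∂z = 0
Sum = -3*x - y, which is exactly div F.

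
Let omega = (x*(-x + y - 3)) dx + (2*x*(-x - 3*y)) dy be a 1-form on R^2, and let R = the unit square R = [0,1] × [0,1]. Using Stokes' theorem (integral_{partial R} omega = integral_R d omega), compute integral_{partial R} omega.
integral_(partial R) omega = -11/2

Stokes: integral_partial_R omega = integral_R d omega with d omega = (∂Q/∂x - ∂P/∂y) dx ∧ dy.
  ∂Q/∂x = -4*x - 6*y
  ∂P/∂y = x
  integrand = ∂Q/∂x - ∂P/∂y = -5*x - 6*y.
Integrating over R: integral_0^1 integral_0^1 (-5*x - 6*y) dx dy = -11/2.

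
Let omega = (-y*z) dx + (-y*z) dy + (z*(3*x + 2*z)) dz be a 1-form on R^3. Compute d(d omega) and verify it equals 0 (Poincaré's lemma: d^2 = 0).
d(d omega) = 0

Step 1: d omega = sum_{i<j} (∂f_j/∂x_i - ∂f_i/∂x_j) dx_i ∧ dx_j:
  coeff of dx ∧ dy: z
  coeff of dx ∧ dz: y + 3*z
  coeff of dy ∧ dz: y
Step 2: Apply d again to each 2-form coefficient. The only possible 3-form in R^3 is dx ∧ dy ∧ dz, with coefficient
  ∂(coeff of dy∧dz)/∂x - ∂(coeff of dx∧dz)/∂y + ∂(coeff of dx∧dy)/∂z
  = ∂/∂x (y) - ∂/∂y (y + 3*z) + ∂/∂z (z).
Each of these terms simplifies to sums of mixed partials that cancel in pairs. The result is 0 (by equality of mixed partials for smooth functions — Schwarz / Clairaut).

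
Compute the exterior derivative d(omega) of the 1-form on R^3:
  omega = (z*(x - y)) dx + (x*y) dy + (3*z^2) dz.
d(omega) = (y + z) dx ∧ dy + (-x + y) dx ∧ dz

For a 1-form omega = sum_i f_i dx_i, the exterior derivative is
  d(omega) = sum_{i < j} (∂f_j/∂x_i - ∂f_i/∂x_j) dx_i ∧ dx_j.
  coefficient of dx ∧ dy: ∂f_2/∂x - ∂f_1/∂y = ∂(x*y)/∂x - ∂(z*(x - y))/∂y = y + z
  coefficient of dx ∧ dz: ∂f_3/∂x - ∂f_1/∂z = ∂(3*z^2)/∂x - ∂(z*(x - y))/∂z = -x + y
Assembling: d(omega) = (y + z) dx ∧ dy + (-x + y) dx ∧ dz.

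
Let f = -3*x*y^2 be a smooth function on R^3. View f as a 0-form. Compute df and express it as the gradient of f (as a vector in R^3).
df = (-3*y^2) dx + (-6*x*y) dy + (0) dz; grad f = (-3*y^2, -6*x*y, 0)

For a 0-form f, d f = (∂f/∂x) dx + (∂f/∂y) dy + (∂f/∂z) dz. The components of the vector representation are exactly the entries of grad f in Cartesian coordinates:
  ∂f/∂x = -3*y^2
  ∂f/∂y = -6*x*y
  ∂f/∂z = 0.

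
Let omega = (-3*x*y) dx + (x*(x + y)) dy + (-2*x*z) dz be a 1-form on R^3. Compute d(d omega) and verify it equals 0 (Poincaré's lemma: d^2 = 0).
d(d omega) = 0

Step 1: d omega = sum_{i<j} (∂f_j/∂x_i - ∂f_i/∂x_j) dx_i ∧ dx_j:
  coeff of dx ∧ dy: 5*x + y
  coeff of dx ∧ dz: -2*z
  coeff of dy ∧ dz: 0
Step 2: Apply d again to each 2-form coefficient. The only possible 3-form in R^3 is dx ∧ dy ∧ dz, with coefficient
  ∂(coeff of dy∧dz)/∂x - ∂(coeff of dx∧dz)/∂y + ∂(coeff of dx∧dy)/∂z
  = ∂/∂x (0) - ∂/∂y (-2*z) + ∂/∂z (5*x + y).
Each of these terms simplifies to sums of mixed partials that cancel in pairs. The result is 0 (by equality of mixed partials for smooth functions — Schwarz / Clairaut).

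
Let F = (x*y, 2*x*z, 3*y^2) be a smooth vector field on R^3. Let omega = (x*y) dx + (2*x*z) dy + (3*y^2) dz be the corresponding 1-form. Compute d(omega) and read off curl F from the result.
d(omega) = (-2*x + 6*y) dy ∧ dz + (0) dz ∧ dx + (-x + 2*z) dx ∧ dy; curl F = (-2*x + 6*y, 0, -x + 2*z)

d omega = sum_{i<j} (∂f_j/∂x_i - ∂f_i/∂x_j) dx_i ∧ dx_j. Under the identification (dy ∧ dz, dz ∧ dx, dx ∧ dy) ↔ (e_x, e_y, e_z), the coefficients are exactly the components of curl F. Compute:
  ∂R/∂y - ∂Q/∂z = (6*y) - (2*x) = -2*x + 6*y
  ∂P/∂z - ∂R/∂x = (0) - (0) = 0
  ∂Q/∂x - ∂P/∂y = (2*z) - (x) = -x + 2*z.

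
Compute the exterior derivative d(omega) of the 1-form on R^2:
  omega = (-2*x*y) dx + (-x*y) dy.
d(omega) = (2*x - y) dx ∧ dy

For a 1-form omega = sum_i f_i dx_i, the exterior derivative is
  d(omega) = sum_{i < j} (∂f_j/∂x_i - ∂f_i/∂x_j) dx_i ∧ dx_j.
  coefficient of dx ∧ dy: ∂f_2/∂x - ∂f_1/∂y = ∂(-x*y)/∂x - ∂(-2*x*y)/∂y = 2*x - y
Assembling: d(omega) = (2*x - y) dx ∧ dy.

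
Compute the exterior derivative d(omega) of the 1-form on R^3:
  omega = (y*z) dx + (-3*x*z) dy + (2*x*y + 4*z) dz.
d(omega) = (-4*z) dx ∧ dy + (y) dx ∧ dz + (5*x) dy ∧ dz

For a 1-form omega = sum_i f_i dx_i, the exterior derivative is
  d(omega) = sum_{i < j} (∂f_j/∂x_i - ∂f_i/∂x_j) dx_i ∧ dx_j.
  coefficient of dx ∧ dy: ∂f_2/∂x - ∂f_1/∂y = ∂(-3*x*z)/∂x - ∂(y*z)/∂y = -4*z
  coefficient of dx ∧ dz: ∂f_3/∂x - ∂f_1/∂z = ∂(2*x*y + 4*z)/∂x - ∂(y*z)/∂z = y
  coefficient of dy ∧ dz: ∂f_3/∂y - ∂f_2/∂z = ∂(2*x*y + 4*z)/∂y - ∂(-3*x*z)/∂z = 5*x
Assembling: d(omega) = (-4*z) dx ∧ dy + (y) dx ∧ dz + (5*x) dy ∧ dz.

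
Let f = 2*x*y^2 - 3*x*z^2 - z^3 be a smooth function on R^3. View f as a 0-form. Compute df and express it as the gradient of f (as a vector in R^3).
df = (2*y^2 - 3*z^2) dx + (4*x*y) dy + (3*z*(-2*x - z)) dz; grad f = (2*y^2 - 3*z^2, 4*x*y, 3*z*(-2*x - z))

For a 0-form f, d f = (∂f/∂x) dx + (∂f/∂y) dy + (∂f/∂z) dz. The components of the vector representation are exactly the entries of grad f in Cartesian coordinates:
  ∂f/∂x = 2*y^2 - 3*z^2
  ∂f/∂y = 4*x*y
  ∂f/∂z = 3*z*(-2*x - z).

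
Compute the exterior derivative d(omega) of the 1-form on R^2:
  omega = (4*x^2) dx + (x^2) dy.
d(omega) = (2*x) dx ∧ dy

For a 1-form omega = sum_i f_i dx_i, the exterior derivative is
  d(omega) = sum_{i < j} (∂f_j/∂x_i - ∂f_i/∂x_j) dx_i ∧ dx_j.
  coefficient of dx ∧ dy: ∂f_2/∂x - ∂f_1/∂y = ∂(x^2)/∂x - ∂(4*x^2)/∂y = 2*x
Assembling: d(omega) = (2*x) dx ∧ dy.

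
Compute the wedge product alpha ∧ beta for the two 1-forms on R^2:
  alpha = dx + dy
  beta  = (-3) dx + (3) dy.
alpha ∧ beta = (6) dx ∧ dy

Distribute the wedge, using dx_i ∧ dx_j = -dx_j ∧ dx_i and dx_i ∧ dx_i = 0. For each pair (i, j) with i < j, the coefficient of dx_i ∧ dx_j in alpha ∧ beta is (alpha_i * beta_j - alpha_j * beta_i). Collecting: alpha ∧ beta = (6) dx ∧ dy.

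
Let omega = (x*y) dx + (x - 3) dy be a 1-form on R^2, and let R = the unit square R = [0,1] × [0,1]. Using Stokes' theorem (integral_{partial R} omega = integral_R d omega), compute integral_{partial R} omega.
integral_(partial R) omega = 1/2

Stokes: integral_partial_R omega = integral_R d omega with d omega = (∂Q/∂x - ∂P/∂y) dx ∧ dy.
  ∂Q/∂x = 1
  ∂P/∂y = x
  integrand = ∂Q/∂x - ∂P/∂y = 1 - x.
Integrating over R: integral_0^1 integral_0^1 (1 - x) dx dy = 1/2.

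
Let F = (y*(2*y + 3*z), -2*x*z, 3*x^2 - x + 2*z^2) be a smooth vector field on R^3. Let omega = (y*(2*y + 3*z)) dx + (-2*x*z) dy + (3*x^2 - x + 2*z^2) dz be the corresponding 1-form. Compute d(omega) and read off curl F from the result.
d(omega) = (2*x) dy ∧ dz + (-6*x + 3*y + 1) dz ∧ dx + (-4*y - 5*z) dx ∧ dy; curl F = (2*x, -6*x + 3*y + 1, -4*y - 5*z)

d omega = sum_{i<j} (∂f_j/∂x_i - ∂f_i/∂x_j) dx_i ∧ dx_j. Under the identification (dy ∧ dz, dz ∧ dx, dx ∧ dy) ↔ (e_x, e_y, e_z), the coefficients are exactly the components of curl F. Compute:
  ∂R/∂y - ∂Q/∂z = (0) - (-2*x) = 2*x
  ∂P/∂z - ∂R/∂x = (3*y) - (6*x - 1) = -6*x + 3*y + 1
  ∂Q/∂x - ∂P/∂y = (-2*z) - (4*y + 3*z) = -4*y - 5*z.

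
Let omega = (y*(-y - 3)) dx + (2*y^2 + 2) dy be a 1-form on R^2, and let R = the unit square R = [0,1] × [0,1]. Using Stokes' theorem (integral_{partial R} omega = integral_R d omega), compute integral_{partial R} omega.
integral_(partial R) omega = 4

Stokes: integral_partial_R omega = integral_R d omega with d omega = (∂Q/∂x - ∂P/∂y) dx ∧ dy.
  ∂Q/∂x = 0
  ∂P/∂y = -2*y - 3
  integrand = ∂Q/∂x - ∂P/∂y = 2*y + 3.
Integrating over R: integral_0^1 integral_0^1 (2*y + 3) dx dy = 4.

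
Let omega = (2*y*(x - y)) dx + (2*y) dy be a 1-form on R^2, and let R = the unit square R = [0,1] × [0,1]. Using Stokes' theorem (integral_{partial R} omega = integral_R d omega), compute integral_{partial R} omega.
integral_(partial R) omega = 1

Stokes: integral_partial_R omega = integral_R d omega with d omega = (∂Q/∂x - ∂P/∂y) dx ∧ dy.
  ∂Q/∂x = 0
  ∂P/∂y = 2*x - 4*y
  integrand = ∂Q/∂x - ∂P/∂y = -2*x + 4*y.
Integrating over R: integral_0^1 integral_0^1 (-2*x + 4*y) dx dy = 1.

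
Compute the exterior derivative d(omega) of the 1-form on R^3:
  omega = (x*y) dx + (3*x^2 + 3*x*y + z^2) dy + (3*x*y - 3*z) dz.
d(omega) = (5*x + 3*y) dx ∧ dy + (3*y) dx ∧ dz + (3*x - 2*z) dy ∧ dz

For a 1-form omega = sum_i f_i dx_i, the exterior derivative is
  d(omega) = sum_{i < j} (∂f_j/∂x_i - ∂f_i/∂x_j) dx_i ∧ dx_j.
  coefficient of dx ∧ dy: ∂f_2/∂x - ∂f_1/∂y = ∂(3*x^2 + 3*x*y + z^2)/∂x - ∂(x*y)/∂y = 5*x + 3*y
  coefficient of dx ∧ dz: ∂f_3/∂x - ∂f_1/∂z = ∂(3*x*y - 3*z)/∂x - ∂(x*y)/∂z = 3*y
  coefficient of dy ∧ dz: ∂f_3/∂y - ∂f_2/∂z = ∂(3*x*y - 3*z)/∂y - ∂(3*x^2 + 3*x*y + z^2)/∂z = 3*x - 2*z
Assembling: d(omega) = (5*x + 3*y) dx ∧ dy + (3*y) dx ∧ dz + (3*x - 2*z) dy ∧ dz.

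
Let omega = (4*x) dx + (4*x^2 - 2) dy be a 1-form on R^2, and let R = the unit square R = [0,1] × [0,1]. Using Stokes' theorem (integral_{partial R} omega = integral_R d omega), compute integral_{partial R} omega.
integral_(partial R) omega = 4

Stokes: integral_partial_R omega = integral_R d omega with d omega = (∂Q/∂x - ∂P/∂y) dx ∧ dy.
  ∂Q/∂x = 8*x
  ∂P/∂y = 0
  integrand = ∂Q/∂x - ∂P/∂y = 8*x.
Integrating over R: integral_0^1 integral_0^1 (8*x) dx dy = 4.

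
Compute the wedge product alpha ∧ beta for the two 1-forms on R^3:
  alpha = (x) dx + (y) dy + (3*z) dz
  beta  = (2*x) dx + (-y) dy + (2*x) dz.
alpha ∧ beta = (-3*x*y) dx ∧ dy + (2*x*(x - 3*z)) dx ∧ dz + (y*(2*x + 3*z)) dy ∧ dz

Distribute the wedge, using dx_i ∧ dx_j = -dx_j ∧ dx_i and dx_i ∧ dx_i = 0. For each pair (i, j) with i < j, the coefficient of dx_i ∧ dx_j in alpha ∧ beta is (alpha_i * beta_j - alpha_j * beta_i). Collecting: alpha ∧ beta = (-3*x*y) dx ∧ dy + (2*x*(x - 3*z)) dx ∧ dz + (y*(2*x + 3*z)) dy ∧ dz.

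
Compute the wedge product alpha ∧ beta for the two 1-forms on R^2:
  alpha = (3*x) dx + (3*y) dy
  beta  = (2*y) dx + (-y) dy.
alpha ∧ beta = (-3*y*(x + 2*y)) dx ∧ dy

Distribute the wedge, using dx_i ∧ dx_j = -dx_j ∧ dx_i and dx_i ∧ dx_i = 0. For each pair (i, j) with i < j, the coefficient of dx_i ∧ dx_j in alpha ∧ beta is (alpha_i * beta_j - alpha_j * beta_i). Collecting: alpha ∧ beta = (-3*y*(x + 2*y)) dx ∧ dy.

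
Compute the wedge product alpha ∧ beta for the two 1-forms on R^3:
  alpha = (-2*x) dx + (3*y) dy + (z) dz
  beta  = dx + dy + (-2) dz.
alpha ∧ beta = (-2*x - 3*y) dx ∧ dy + (4*x - z) dx ∧ dz + (-6*y - z) dy ∧ dz

Distribute the wedge, using dx_i ∧ dx_j = -dx_j ∧ dx_i and dx_i ∧ dx_i = 0. For each pair (i, j) with i < j, the coefficient of dx_i ∧ dx_j in alpha ∧ beta is (alpha_i * beta_j - alpha_j * beta_i). Collecting: alpha ∧ beta = (-2*x - 3*y) dx ∧ dy + (4*x - z) dx ∧ dz + (-6*y - z) dy ∧ dz.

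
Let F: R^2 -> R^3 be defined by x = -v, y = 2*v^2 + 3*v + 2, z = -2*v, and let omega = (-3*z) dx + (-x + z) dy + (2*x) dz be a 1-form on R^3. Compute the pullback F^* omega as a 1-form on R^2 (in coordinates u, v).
F^* omega = (v*(-4*v - 5)) dv

Using F^*(f dg) = (f ∘ F) d(g ∘ F), substitute each coordinate x_i by F_i(u, v) in f_i, and replace dx_i by d F_i = (∂F_i/∂u) du + (∂F_i/∂v) dv.
  For the x component: f_1(F) = 6*v; d F_1 = (0) du + (-1) dv
  For the y component: f_2(F) = -v; d F_2 = (0) du + (4*v + 3) dv
  For the z component: f_3(F) = -2*v; d F_3 = (0) du + (-2) dv
Combining and collecting du, dv coefficients:
  coeff of du: 0
  coeff of dv: v*(-4*v - 5)
F^* omega = (v*(-4*v - 5)) dv.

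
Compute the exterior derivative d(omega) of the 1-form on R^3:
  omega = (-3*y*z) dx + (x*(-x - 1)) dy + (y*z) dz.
d(omega) = (-2*x + 3*z - 1) dx ∧ dy + (3*y) dx ∧ dz + (z) dy ∧ dz

For a 1-form omega = sum_i f_i dx_i, the exterior derivative is
  d(omega) = sum_{i < j} (∂f_j/∂x_i - ∂f_i/∂x_j) dx_i ∧ dx_j.
  coefficient of dx ∧ dy: ∂f_2/∂x - ∂f_1/∂y = ∂(x*(-x - 1))/∂x - ∂(-3*y*z)/∂y = -2*x + 3*z - 1
  coefficient of dx ∧ dz: ∂f_3/∂x - ∂f_1/∂z = ∂(y*z)/∂x - ∂(-3*y*z)/∂z = 3*y
  coefficient of dy ∧ dz: ∂f_3/∂y - ∂f_2/∂z = ∂(y*z)/∂y - ∂(x*(-x - 1))/∂z = z
Assembling: d(omega) = (-2*x + 3*z - 1) dx ∧ dy + (3*y) dx ∧ dz + (z) dy ∧ dz.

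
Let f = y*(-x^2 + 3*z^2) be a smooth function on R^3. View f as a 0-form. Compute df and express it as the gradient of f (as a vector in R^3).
df = (-2*x*y) dx + (-x^2 + 3*z^2) dy + (6*y*z) dz; grad f = (-2*x*y, -x^2 + 3*z^2, 6*y*z)

For a 0-form f, d f = (∂f/∂x) dx + (∂f/∂y) dy + (∂f/∂z) dz. The components of the vector representation are exactly the entries of grad f in Cartesian coordinates:
  ∂f/∂x = -2*x*y
  ∂f/∂y = -x^2 + 3*z^2
  ∂f/∂z = 6*y*z.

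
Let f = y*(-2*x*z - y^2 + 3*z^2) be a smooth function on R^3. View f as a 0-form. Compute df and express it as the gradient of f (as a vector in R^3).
df = (-2*y*z) dx + (-2*x*z - 3*y^2 + 3*z^2) dy + (2*y*(-x + 3*z)) dz; grad f = (-2*y*z, -2*x*z - 3*y^2 + 3*z^2, 2*y*(-x + 3*z))

For a 0-form f, d f = (∂f/∂x) dx + (∂f/∂y) dy + (∂f/∂z) dz. The components of the vector representation are exactly the entries of grad f in Cartesian coordinates:
  ∂f/∂x = -2*y*z
  ∂f/∂y = -2*x*z - 3*y^2 + 3*z^2
  ∂f/∂z = 2*y*(-x + 3*z).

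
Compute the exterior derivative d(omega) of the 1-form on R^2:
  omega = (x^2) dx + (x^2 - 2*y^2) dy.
d(omega) = (2*x) dx ∧ dy

For a 1-form omega = sum_i f_i dx_i, the exterior derivative is
  d(omega) = sum_{i < j} (∂f_j/∂x_i - ∂f_i/∂x_j) dx_i ∧ dx_j.
  coefficient of dx ∧ dy: ∂f_2/∂x - ∂f_1/∂y = ∂(x^2 - 2*y^2)/∂x - ∂(x^2)/∂y = 2*x
Assembling: d(omega) = (2*x) dx ∧ dy.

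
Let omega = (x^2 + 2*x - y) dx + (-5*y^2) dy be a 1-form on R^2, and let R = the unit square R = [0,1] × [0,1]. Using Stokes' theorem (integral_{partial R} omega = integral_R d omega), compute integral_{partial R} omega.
integral_(partial R) omega = 1

Stokes: integral_partial_R omega = integral_R d omega with d omega = (∂Q/∂x - ∂P/∂y) dx ∧ dy.
  ∂Q/∂x = 0
  ∂P/∂y = -1
  integrand = ∂Q/∂x - ∂P/∂y = 1.
Integrating over R: integral_0^1 integral_0^1 (1) dx dy = 1.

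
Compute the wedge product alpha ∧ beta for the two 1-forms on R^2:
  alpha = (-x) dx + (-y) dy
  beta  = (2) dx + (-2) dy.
alpha ∧ beta = (2*x + 2*y) dx ∧ dy

Distribute the wedge, using dx_i ∧ dx_j = -dx_j ∧ dx_i and dx_i ∧ dx_i = 0. For each pair (i, j) with i < j, the coefficient of dx_i ∧ dx_j in alpha ∧ beta is (alpha_i * beta_j - alpha_j * beta_i). Collecting: alpha ∧ beta = (2*x + 2*y) dx ∧ dy.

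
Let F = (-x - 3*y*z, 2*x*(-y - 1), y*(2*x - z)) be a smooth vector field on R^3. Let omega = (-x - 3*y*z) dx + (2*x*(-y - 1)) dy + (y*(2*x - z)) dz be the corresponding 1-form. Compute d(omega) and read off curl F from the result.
d(omega) = (2*x - z) dy ∧ dz + (-5*y) dz ∧ dx + (-2*y + 3*z - 2) dx ∧ dy; curl F = (2*x - z, -5*y, -2*y + 3*z - 2)

d omega = sum_{i<j} (∂f_j/∂x_i - ∂f_i/∂x_j) dx_i ∧ dx_j. Under the identification (dy ∧ dz, dz ∧ dx, dx ∧ dy) ↔ (e_x, e_y, e_z), the coefficients are exactly the components of curl F. Compute:
  ∂R/∂y - ∂Q/∂z = (2*x - z) - (0) = 2*x - z
  ∂P/∂z - ∂R/∂x = (-3*y) - (2*y) = -5*y
  ∂Q/∂x - ∂P/∂y = (-2*y - 2) - (-3*z) = -2*y + 3*z - 2.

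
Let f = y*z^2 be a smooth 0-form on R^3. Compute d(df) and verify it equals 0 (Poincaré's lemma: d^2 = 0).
d(df) = 0

Step 1: df = sum_i (∂f/∂x_i) dx_i = (0) dx + (z^2) dy + (2*y*z) dz.
Step 2: Apply d again. Using the 1-form formula, the coefficient of dx ∧ dy in d(df) is ∂^2 f/∂x ∂y - ∂^2 f/∂y ∂x = (0) - (0) = 0 (equality of mixed partials for smooth f).
Similarly for dx ∧ dz and dy ∧ dz — all coefficients vanish. So d(df) = 0.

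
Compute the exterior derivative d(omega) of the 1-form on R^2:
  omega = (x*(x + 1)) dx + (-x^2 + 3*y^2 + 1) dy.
d(omega) = (-2*x) dx ∧ dy

For a 1-form omega = sum_i f_i dx_i, the exterior derivative is
  d(omega) = sum_{i < j} (∂f_j/∂x_i - ∂f_i/∂x_j) dx_i ∧ dx_j.
  coefficient of dx ∧ dy: ∂f_2/∂x - ∂f_1/∂y = ∂(-x^2 + 3*y^2 + 1)/∂x - ∂(x*(x + 1))/∂y = -2*x
Assembling: d(omega) = (-2*x) dx ∧ dy.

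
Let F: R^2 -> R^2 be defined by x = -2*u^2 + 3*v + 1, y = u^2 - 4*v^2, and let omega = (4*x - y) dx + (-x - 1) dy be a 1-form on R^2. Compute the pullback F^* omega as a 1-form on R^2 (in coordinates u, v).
F^* omega = (2*u*(20*u^2 - 8*v^2 - 27*v - 10)) du + (-16*u^2*v - 27*u^2 + 36*v^2 + 52*v + 12) dv

Using F^*(f dg) = (f ∘ F) d(g ∘ F), substitute each coordinate x_i by F_i(u, v) in f_i, and replace dx_i by d F_i = (∂F_i/∂u) du + (∂F_i/∂v) dv.
  For the x component: f_1(F) = -9*u^2 + 4*v^2 + 12*v + 4; d F_1 = (-4*u) du + (3) dv
  For the y component: f_2(F) = 2*u^2 - 3*v - 2; d F_2 = (2*u) du + (-8*v) dv
Combining and collecting du, dv coefficients:
  coeff of du: 2*u*(20*u^2 - 8*v^2 - 27*v - 10)
  coeff of dv: -16*u^2*v - 27*u^2 + 36*v^2 + 52*v + 12
F^* omega = (2*u*(20*u^2 - 8*v^2 - 27*v - 10)) du + (-16*u^2*v - 27*u^2 + 36*v^2 + 52*v + 12) dv.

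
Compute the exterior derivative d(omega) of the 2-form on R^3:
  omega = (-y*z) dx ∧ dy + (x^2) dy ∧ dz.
d(omega) = (2*x - y) dx ∧ dy ∧ dz

For a 2-form omega = sum_{i<j} g_{ij} dx_i ∧ dx_j, the exterior derivative is
  d(omega) = sum_{i<j} d(g_{ij}) ∧ dx_i ∧ dx_j = sum_{i<j, k} (∂g_{ij}/∂x_k) dx_k ∧ dx_i ∧ dx_j.
Expand each term, using dx_k ∧ dx_i ∧ dx_j = sgn(permutation) dx_{(a)} ∧ dx_{(b)} ∧ dx_{(c)} with (a < b < c) sorted:
  d(-y*z) includes (∂/∂z)(-y*z) dz = (-y) dz, which multiplied by dx ∧ dy gives (-y) dx ∧ dy ∧ dz
  d(x^2) includes (∂/∂x)(x^2) dx = (2*x) dx, which multiplied by dy ∧ dz gives (2*x) dx ∧ dy ∧ dz
Collecting like 3-forms: d(omega) = (2*x - y) dx ∧ dy ∧ dz.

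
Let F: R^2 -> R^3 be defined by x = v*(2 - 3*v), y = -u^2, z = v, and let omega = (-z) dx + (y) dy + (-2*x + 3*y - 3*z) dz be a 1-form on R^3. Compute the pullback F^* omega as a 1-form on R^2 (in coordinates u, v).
F^* omega = (2*u^3) du + (-3*u^2 + 12*v^2 - 9*v) dv

Using F^*(f dg) = (f ∘ F) d(g ∘ F), substitute each coordinate x_i by F_i(u, v) in f_i, and replace dx_i by d F_i = (∂F_i/∂u) du + (∂F_i/∂v) dv.
  For the x component: f_1(F) = -v; d F_1 = (0) du + (2 - 6*v) dv
  For the y component: f_2(F) = -u^2; d F_2 = (-2*u) du + (0) dv
  For the z component: f_3(F) = -3*u^2 + 6*v^2 - 7*v; d F_3 = (0) du + (1) dv
Combining and collecting du, dv coefficients:
  coeff of du: 2*u^3
  coeff of dv: -3*u^2 + 12*v^2 - 9*v
F^* omega = (2*u^3) du + (-3*u^2 + 12*v^2 - 9*v) dv.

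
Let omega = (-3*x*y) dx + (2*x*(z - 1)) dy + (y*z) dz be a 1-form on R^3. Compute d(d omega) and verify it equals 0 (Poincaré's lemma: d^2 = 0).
d(d omega) = 0

Step 1: d omega = sum_{i<j} (∂f_j/∂x_i - ∂f_i/∂x_j) dx_i ∧ dx_j:
  coeff of dx ∧ dy: 3*x + 2*z - 2
  coeff of dx ∧ dz: 0
  coeff of dy ∧ dz: -2*x + z
Step 2: Apply d again to each 2-form coefficient. The only possible 3-form in R^3 is dx ∧ dy ∧ dz, with coefficient
  ∂(coeff of dy∧dz)/∂x - ∂(coeff of dx∧dz)/∂y + ∂(coeff of dx∧dy)/∂z
  = ∂/∂x (-2*x + z) - ∂/∂y (0) + ∂/∂z (3*x + 2*z - 2).
Each of these terms simplifies to sums of mixed partials that cancel in pairs. The result is 0 (by equality of mixed partials for smooth functions — Schwarz / Clairaut).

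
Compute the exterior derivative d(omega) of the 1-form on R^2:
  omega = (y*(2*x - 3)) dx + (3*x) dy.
d(omega) = (6 - 2*x) dx ∧ dy

For a 1-form omega = sum_i f_i dx_i, the exterior derivative is
  d(omega) = sum_{i < j} (∂f_j/∂x_i - ∂f_i/∂x_j) dx_i ∧ dx_j.
  coefficient of dx ∧ dy: ∂f_2/∂x - ∂f_1/∂y = ∂(3*x)/∂x - ∂(y*(2*x - 3))/∂y = 6 - 2*x
Assembling: d(omega) = (6 - 2*x) dx ∧ dy.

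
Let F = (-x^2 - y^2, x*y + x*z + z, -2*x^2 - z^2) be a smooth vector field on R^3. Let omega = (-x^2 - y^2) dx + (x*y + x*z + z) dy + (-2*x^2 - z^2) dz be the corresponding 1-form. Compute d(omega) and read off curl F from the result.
d(omega) = (-x - 1) dy ∧ dz + (4*x) dz ∧ dx + (3*y + z) dx ∧ dy; curl F = (-x - 1, 4*x, 3*y + z)

d omega = sum_{i<j} (∂f_j/∂x_i - ∂f_i/∂x_j) dx_i ∧ dx_j. Under the identification (dy ∧ dz, dz ∧ dx, dx ∧ dy) ↔ (e_x, e_y, e_z), the coefficients are exactly the components of curl F. Compute:
  ∂R/∂y - ∂Q/∂z = (0) - (x + 1) = -x - 1
  ∂P/∂z - ∂R/∂x = (0) - (-4*x) = 4*x
  ∂Q/∂x - ∂P/∂y = (y + z) - (-2*y) = 3*y + z.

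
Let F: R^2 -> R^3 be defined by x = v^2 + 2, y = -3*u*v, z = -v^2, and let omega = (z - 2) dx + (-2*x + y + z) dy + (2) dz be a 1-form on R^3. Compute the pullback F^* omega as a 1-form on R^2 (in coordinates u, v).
F^* omega = (3*v*(3*u*v + 3*v^2 + 4)) du + (9*u^2*v + 9*u*v^2 + 12*u - 2*v^3 - 8*v) dv

Using F^*(f dg) = (f ∘ F) d(g ∘ F), substitute each coordinate x_i by F_i(u, v) in f_i, and replace dx_i by d F_i = (∂F_i/∂u) du + (∂F_i/∂v) dv.
  For the x component: f_1(F) = -v^2 - 2; d F_1 = (0) du + (2*v) dv
  For the y component: f_2(F) = -3*u*v - 3*v^2 - 4; d F_2 = (-3*v) du + (-3*u) dv
  For the z component: f_3(F) = 2; d F_3 = (0) du + (-2*v) dv
Combining and collecting du, dv coefficients:
  coeff of du: 3*v*(3*u*v + 3*v^2 + 4)
  coeff of dv: 9*u^2*v + 9*u*v^2 + 12*u - 2*v^3 - 8*v
F^* omega = (3*v*(3*u*v + 3*v^2 + 4)) du + (9*u^2*v + 9*u*v^2 + 12*u - 2*v^3 - 8*v) dv.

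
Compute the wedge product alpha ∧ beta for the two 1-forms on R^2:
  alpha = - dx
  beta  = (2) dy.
alpha ∧ beta = (-2) dx ∧ dy

Distribute the wedge, using dx_i ∧ dx_j = -dx_j ∧ dx_i and dx_i ∧ dx_i = 0. For each pair (i, j) with i < j, the coefficient of dx_i ∧ dx_j in alpha ∧ beta is (alpha_i * beta_j - alpha_j * beta_i). Collecting: alpha ∧ beta = (-2) dx ∧ dy.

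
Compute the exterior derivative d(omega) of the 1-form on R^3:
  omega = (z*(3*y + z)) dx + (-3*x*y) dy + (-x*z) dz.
d(omega) = (-3*y - 3*z) dx ∧ dy + (-3*y - 3*z) dx ∧ dz

For a 1-form omega = sum_i f_i dx_i, the exterior derivative is
  d(omega) = sum_{i < j} (∂f_j/∂x_i - ∂f_i/∂x_j) dx_i ∧ dx_j.
  coefficient of dx ∧ dy: ∂f_2/∂x - ∂f_1/∂y = ∂(-3*x*y)/∂x - ∂(z*(3*y + z))/∂y = -3*y - 3*z
  coefficient of dx ∧ dz: ∂f_3/∂x - ∂f_1/∂z = ∂(-x*z)/∂x - ∂(z*(3*y + z))/∂z = -3*y - 3*z
Assembling: d(omega) = (-3*y - 3*z) dx ∧ dy + (-3*y - 3*z) dx ∧ dz.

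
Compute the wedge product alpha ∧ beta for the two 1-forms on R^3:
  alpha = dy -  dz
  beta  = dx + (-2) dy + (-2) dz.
alpha ∧ beta = (-1) dx ∧ dy + (-4) dy ∧ dz + (1) dx ∧ dz

Distribute the wedge, using dx_i ∧ dx_j = -dx_j ∧ dx_i and dx_i ∧ dx_i = 0. For each pair (i, j) with i < j, the coefficient of dx_i ∧ dx_j in alpha ∧ beta is (alpha_i * beta_j - alpha_j * beta_i). Collecting: alpha ∧ beta = (-1) dx ∧ dy + (-4) dy ∧ dz + (1) dx ∧ dz.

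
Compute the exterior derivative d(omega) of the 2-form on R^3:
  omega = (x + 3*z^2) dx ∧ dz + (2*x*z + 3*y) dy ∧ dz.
d(omega) = (2*z) dx ∧ dy ∧ dz

For a 2-form omega = sum_{i<j} g_{ij} dx_i ∧ dx_j, the exterior derivative is
  d(omega) = sum_{i<j} d(g_{ij}) ∧ dx_i ∧ dx_j = sum_{i<j, k} (∂g_{ij}/∂x_k) dx_k ∧ dx_i ∧ dx_j.
Expand each term, using dx_k ∧ dx_i ∧ dx_j = sgn(permutation) dx_{(a)} ∧ dx_{(b)} ∧ dx_{(c)} with (a < b < c) sorted:
  d(2*x*z + 3*y) includes (∂/∂x)(2*x*z + 3*y) dx = (2*z) dx, which multiplied by dy ∧ dz gives (2*z) dx ∧ dy ∧ dz
Collecting like 3-forms: d(omega) = (2*z) dx ∧ dy ∧ dz.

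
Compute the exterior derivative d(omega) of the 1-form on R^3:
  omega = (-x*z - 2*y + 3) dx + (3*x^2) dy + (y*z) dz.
d(omega) = (6*x + 2) dx ∧ dy + (x) dx ∧ dz + (z) dy ∧ dz

For a 1-form omega = sum_i f_i dx_i, the exterior derivative is
  d(omega) = sum_{i < j} (∂f_j/∂x_i - ∂f_i/∂x_j) dx_i ∧ dx_j.
  coefficient of dx ∧ dy: ∂f_2/∂x - ∂f_1/∂y = ∂(3*x^2)/∂x - ∂(-x*z - 2*y + 3)/∂y = 6*x + 2
  coefficient of dx ∧ dz: ∂f_3/∂x - ∂f_1/∂z = ∂(y*z)/∂x - ∂(-x*z - 2*y + 3)/∂z = x
  coefficient of dy ∧ dz: ∂f_3/∂y - ∂f_2/∂z = ∂(y*z)/∂y - ∂(3*x^2)/∂z = z
Assembling: d(omega) = (6*x + 2) dx ∧ dy + (x) dx ∧ dz + (z) dy ∧ dz.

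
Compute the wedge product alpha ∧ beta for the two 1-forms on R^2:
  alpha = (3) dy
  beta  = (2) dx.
alpha ∧ beta = (-6) dx ∧ dy

Distribute the wedge, using dx_i ∧ dx_j = -dx_j ∧ dx_i and dx_i ∧ dx_i = 0. For each pair (i, j) with i < j, the coefficient of dx_i ∧ dx_j in alpha ∧ beta is (alpha_i * beta_j - alpha_j * beta_i). Collecting: alpha ∧ beta = (-6) dx ∧ dy.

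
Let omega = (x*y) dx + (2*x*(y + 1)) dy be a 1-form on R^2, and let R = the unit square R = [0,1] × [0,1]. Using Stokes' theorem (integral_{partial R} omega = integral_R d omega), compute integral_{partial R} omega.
integral_(partial R) omega = 5/2

Stokes: integral_partial_R omega = integral_R d omega with d omega = (∂Q/∂x - ∂P/∂y) dx ∧ dy.
  ∂Q/∂x = 2*y + 2
  ∂P/∂y = x
  integrand = ∂Q/∂x - ∂P/∂y = -x + 2*y + 2.
Integrating over R: integral_0^1 integral_0^1 (-x + 2*y + 2) dx dy = 5/2.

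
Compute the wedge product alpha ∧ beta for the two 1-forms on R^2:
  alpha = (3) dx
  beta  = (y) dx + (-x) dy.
alpha ∧ beta = (-3*x) dx ∧ dy

Distribute the wedge, using dx_i ∧ dx_j = -dx_j ∧ dx_i and dx_i ∧ dx_i = 0. For each pair (i, j) with i < j, the coefficient of dx_i ∧ dx_j in alpha ∧ beta is (alpha_i * beta_j - alpha_j * beta_i). Collecting: alpha ∧ beta = (-3*x) dx ∧ dy.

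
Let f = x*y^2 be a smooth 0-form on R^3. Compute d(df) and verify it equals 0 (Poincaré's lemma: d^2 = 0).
d(df) = 0

Step 1: df = sum_i (∂f/∂x_i) dx_i = (y^2) dx + (2*x*y) dy + (0) dz.
Step 2: Apply d again. Using the 1-form formula, the coefficient of dx ∧ dy in d(df) is ∂^2 f/∂x ∂y - ∂^2 f/∂y ∂x = (2*y) - (2*y) = 0 (equality of mixed partials for smooth f).
Similarly for dx ∧ dz and dy ∧ dz — all coefficients vanish. So d(df) = 0.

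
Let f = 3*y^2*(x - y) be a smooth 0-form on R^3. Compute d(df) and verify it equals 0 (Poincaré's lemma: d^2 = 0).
d(df) = 0

Step 1: df = sum_i (∂f/∂x_i) dx_i = (3*y^2) dx + (3*y*(2*x - 3*y)) dy + (0) dz.
Step 2: Apply d again. Using the 1-form formula, the coefficient of dx ∧ dy in d(df) is ∂^2 f/∂x ∂y - ∂^2 f/∂y ∂x = (6*y) - (6*y) = 0 (equality of mixed partials for smooth f).
Similarly for dx ∧ dz and dy ∧ dz — all coefficients vanish. So d(df) = 0.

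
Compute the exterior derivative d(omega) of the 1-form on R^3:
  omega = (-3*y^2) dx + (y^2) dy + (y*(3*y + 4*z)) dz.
d(omega) = (6*y) dx ∧ dy + (6*y + 4*z) dy ∧ dz

For a 1-form omega = sum_i f_i dx_i, the exterior derivative is
  d(omega) = sum_{i < j} (∂f_j/∂x_i - ∂f_i/∂x_j) dx_i ∧ dx_j.
  coefficient of dx ∧ dy: ∂f_2/∂x - ∂f_1/∂y = ∂(y^2)/∂x - ∂(-3*y^2)/∂y = 6*y
  coefficient of dy ∧ dz: ∂f_3/∂y - ∂f_2/∂z = ∂(y*(3*y + 4*z))/∂y - ∂(y^2)/∂z = 6*y + 4*z
Assembling: d(omega) = (6*y) dx ∧ dy + (6*y + 4*z) dy ∧ dz.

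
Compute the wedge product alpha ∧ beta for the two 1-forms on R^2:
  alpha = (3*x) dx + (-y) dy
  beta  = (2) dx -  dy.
alpha ∧ beta = (-3*x + 2*y) dx ∧ dy

Distribute the wedge, using dx_i ∧ dx_j = -dx_j ∧ dx_i and dx_i ∧ dx_i = 0. For each pair (i, j) with i < j, the coefficient of dx_i ∧ dx_j in alpha ∧ beta is (alpha_i * beta_j - alpha_j * beta_i). Collecting: alpha ∧ beta = (-3*x + 2*y) dx ∧ dy.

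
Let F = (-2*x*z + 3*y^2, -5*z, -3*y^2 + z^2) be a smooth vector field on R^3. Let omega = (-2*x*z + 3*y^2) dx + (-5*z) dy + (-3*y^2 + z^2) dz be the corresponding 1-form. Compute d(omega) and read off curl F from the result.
d(omega) = (5 - 6*y) dy ∧ dz + (-2*x) dz ∧ dx + (-6*y) dx ∧ dy; curl F = (5 - 6*y, -2*x, -6*y)

d omega = sum_{i<j} (∂f_j/∂x_i - ∂f_i/∂x_j) dx_i ∧ dx_j. Under the identification (dy ∧ dz, dz ∧ dx, dx ∧ dy) ↔ (e_x, e_y, e_z), the coefficients are exactly the components of curl F. Compute:
  ∂R/∂y - ∂Q/∂z = (-6*y) - (-5) = 5 - 6*y
  ∂P/∂z - ∂R/∂x = (-2*x) - (0) = -2*x
  ∂Q/∂x - ∂P/∂y = (0) - (6*y) = -6*y.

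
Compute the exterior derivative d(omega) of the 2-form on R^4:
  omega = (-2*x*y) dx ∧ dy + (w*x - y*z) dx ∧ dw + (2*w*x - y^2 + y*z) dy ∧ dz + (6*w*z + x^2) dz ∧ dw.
d(omega) = (z) dx ∧ dy ∧ dw + (2*x + y) dx ∧ dz ∧ dw + (2*w) dx ∧ dy ∧ dz + (2*x) dy ∧ dz ∧ dw

For a 2-form omega = sum_{i<j} g_{ij} dx_i ∧ dx_j, the exterior derivative is
  d(omega) = sum_{i<j} d(g_{ij}) ∧ dx_i ∧ dx_j = sum_{i<j, k} (∂g_{ij}/∂x_k) dx_k ∧ dx_i ∧ dx_j.
Expand each term, using dx_k ∧ dx_i ∧ dx_j = sgn(permutation) dx_{(a)} ∧ dx_{(b)} ∧ dx_{(c)} with (a < b < c) sorted:
  d(w*x - y*z) includes (∂/∂y)(w*x - y*z) dy = (-z) dy, which multiplied by dx ∧ dw gives (z) dx ∧ dy ∧ dw
  d(w*x - y*z) includes (∂/∂z)(w*x - y*z) dz = (-y) dz, which multiplied by dx ∧ dw gives (y) dx ∧ dz ∧ dw
  d(2*w*x - y^2 + y*z) includes (∂/∂x)(2*w*x - y^2 + y*z) dx = (2*w) dx, which multiplied by dy ∧ dz gives (2*w) dx ∧ dy ∧ dz
  d(2*w*x - y^2 + y*z) includes (∂/∂w)(2*w*x - y^2 + y*z) dw = (2*x) dw, which multiplied by dy ∧ dz gives (2*x) dy ∧ dz ∧ dw
  d(6*w*z + x^2) includes (∂/∂x)(6*w*z + x^2) dx = (2*x) dx, which multiplied by dz ∧ dw gives (2*x) dx ∧ dz ∧ dw
Collecting like 3-forms: d(omega) = (z) dx ∧ dy ∧ dw + (2*x + y) dx ∧ dz ∧ dw + (2*w) dx ∧ dy ∧ dz + (2*x) dy ∧ dz ∧ dw.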